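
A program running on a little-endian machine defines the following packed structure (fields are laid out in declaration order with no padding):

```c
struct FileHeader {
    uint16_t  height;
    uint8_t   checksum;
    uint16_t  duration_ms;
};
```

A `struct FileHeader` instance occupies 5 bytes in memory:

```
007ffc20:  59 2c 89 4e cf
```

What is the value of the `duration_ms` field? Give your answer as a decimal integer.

`duration_ms` follows `height` (2 B), `checksum` (1 B), so it starts at offset 2 + 1 = 3 and occupies 2 bytes.
Bytes at offsets 3..4: 4E CF.
In little-endian order the low byte comes first in memory.
Reassemble most-significant byte first: CF 4E → 0xCF4E.
0xCF4E = 53070.

53070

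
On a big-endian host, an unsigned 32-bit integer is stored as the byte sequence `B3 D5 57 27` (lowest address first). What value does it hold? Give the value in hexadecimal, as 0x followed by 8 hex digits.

Big-endian: lowest address holds the most-significant byte.
The bytes are already most-significant first: 0xB3D55727.

0xB3D55727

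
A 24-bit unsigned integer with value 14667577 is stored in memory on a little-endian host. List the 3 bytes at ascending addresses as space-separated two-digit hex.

14667577 in hexadecimal, padded to 24 bits, is 0xDFCF39.
Split into bytes (most-significant first): DF CF 39.
Little-endian stores the least-significant byte at the lowest address.
So at ascending addresses the bytes are 39 CF DF.

39 CF DF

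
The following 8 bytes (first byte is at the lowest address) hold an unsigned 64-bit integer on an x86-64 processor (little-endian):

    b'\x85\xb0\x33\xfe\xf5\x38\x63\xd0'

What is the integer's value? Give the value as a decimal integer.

15015908211766308997

In little-endian order the low byte comes first in memory.
Reassemble most-significant byte first: D0 63 38 F5 FE 33 B0 85 → 0xD06338F5FE33B085.
0xD06338F5FE33B085 = 15015908211766308997.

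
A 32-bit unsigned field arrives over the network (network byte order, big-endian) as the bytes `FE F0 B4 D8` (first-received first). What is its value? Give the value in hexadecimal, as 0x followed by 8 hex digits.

0xFEF0B4D8

Big-endian: lowest address holds the most-significant byte.
The bytes are already most-significant first: 0xFEF0B4D8.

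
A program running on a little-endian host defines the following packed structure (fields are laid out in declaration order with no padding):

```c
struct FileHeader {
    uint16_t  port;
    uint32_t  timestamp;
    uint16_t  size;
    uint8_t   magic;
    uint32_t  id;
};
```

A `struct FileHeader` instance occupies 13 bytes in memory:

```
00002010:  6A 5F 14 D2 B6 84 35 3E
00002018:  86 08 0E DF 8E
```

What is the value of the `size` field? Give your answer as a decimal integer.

`size` follows `port` (2 B), `timestamp` (4 B), so it starts at offset 2 + 4 = 6 and occupies 2 bytes.
Bytes at offsets 6..7: 35 3E.
Little-endian stores the least-significant byte at the lowest address.
Reassemble most-significant byte first: 3E 35 → 0x3E35.
0x3E35 = 15925.

15925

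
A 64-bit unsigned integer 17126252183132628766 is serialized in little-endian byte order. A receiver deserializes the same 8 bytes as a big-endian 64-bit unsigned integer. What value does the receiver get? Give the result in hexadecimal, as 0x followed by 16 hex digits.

0x1EE7602D9FABACED

17126252183132628766 in 64-bit hexadecimal is 0xEDACAB9F2D60E71E.
Stored little-endian, the bytes at ascending addresses are 1E E7 60 2D 9F AB AC ED.
Read back as big-endian, the last byte is least significant, giving 0x1EE7602D9FABACED.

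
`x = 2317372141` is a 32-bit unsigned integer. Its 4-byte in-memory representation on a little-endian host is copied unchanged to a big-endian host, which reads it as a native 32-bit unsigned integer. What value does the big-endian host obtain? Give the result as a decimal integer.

3981058186

2317372141 in 32-bit hexadecimal is 0x8A204AED.
Stored little-endian, the bytes at ascending addresses are ED 4A 20 8A.
Read back as big-endian, the last byte is least significant, giving 0xED4A208A.
0xED4A208A = 3981058186.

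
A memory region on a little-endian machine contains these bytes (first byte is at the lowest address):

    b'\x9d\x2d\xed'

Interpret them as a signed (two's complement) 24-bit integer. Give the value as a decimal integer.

-1233507

Little-endian: lowest address holds the least-significant byte.
Reassemble most-significant byte first: ED 2D 9D → 0xED2D9D.
Top bit is set, so as a signed 24-bit value this is 0xED2D9D − 2^24 = -1233507.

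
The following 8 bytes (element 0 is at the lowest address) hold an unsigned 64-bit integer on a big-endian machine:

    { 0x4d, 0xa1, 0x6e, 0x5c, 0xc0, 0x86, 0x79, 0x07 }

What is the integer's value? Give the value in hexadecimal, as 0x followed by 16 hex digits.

0x4DA16E5CC0867907

Big-endian: lowest address holds the most-significant byte.
The bytes are already most-significant first: 0x4DA16E5CC0867907.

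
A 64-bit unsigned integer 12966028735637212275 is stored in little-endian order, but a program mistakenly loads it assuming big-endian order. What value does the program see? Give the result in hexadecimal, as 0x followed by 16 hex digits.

12966028735637212275 in 64-bit hexadecimal is 0xB3F096702729CC73.
Stored little-endian, the bytes at ascending addresses are 73 CC 29 27 70 96 F0 B3.
Read back as big-endian, the last byte is least significant, giving 0x73CC29277096F0B3.

0x73CC29277096F0B3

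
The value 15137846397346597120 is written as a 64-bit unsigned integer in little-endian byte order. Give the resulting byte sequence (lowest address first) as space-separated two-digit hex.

15137846397346597120 in hexadecimal, padded to 64 bits, is 0xD2146F183A454900.
Split into bytes (most-significant first): D2 14 6F 18 3A 45 49 00.
In little-endian order the low byte comes first in memory.
So at ascending addresses the bytes are 00 49 45 3A 18 6F 14 D2.

00 49 45 3A 18 6F 14 D2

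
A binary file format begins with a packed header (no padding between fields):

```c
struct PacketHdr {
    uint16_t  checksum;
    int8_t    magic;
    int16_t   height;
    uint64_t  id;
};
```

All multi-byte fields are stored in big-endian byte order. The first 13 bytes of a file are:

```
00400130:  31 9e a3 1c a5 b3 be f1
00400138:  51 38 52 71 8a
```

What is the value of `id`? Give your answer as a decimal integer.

12952054909503697290

`id` follows `checksum` (2 B), `magic` (1 B), `height` (2 B), so it starts at offset 2 + 1 + 2 = 5 and occupies 8 bytes.
Bytes at offsets 5..12: B3 BE F1 51 38 52 71 8A.
In big-endian order the high byte comes first in memory.
The bytes are already most-significant first: 0xB3BEF1513852718A.
0xB3BEF1513852718A = 12952054909503697290.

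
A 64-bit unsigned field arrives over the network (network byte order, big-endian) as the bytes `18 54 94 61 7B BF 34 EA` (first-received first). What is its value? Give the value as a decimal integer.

1753189301362832618

In big-endian order the high byte comes first in memory.
The bytes are already most-significant first: 0x185494617BBF34EA.
0x185494617BBF34EA = 1753189301362832618.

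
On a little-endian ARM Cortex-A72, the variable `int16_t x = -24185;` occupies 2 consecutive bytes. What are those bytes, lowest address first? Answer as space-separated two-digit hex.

87 A1

Two's complement of -24185 in 16 bits: 24185 = 0x5E79; invert → 0xA186; add 1 → 0xA187.
Split into bytes (most-significant first): A1 87.
In little-endian order the low byte comes first in memory.
So at ascending addresses the bytes are 87 A1.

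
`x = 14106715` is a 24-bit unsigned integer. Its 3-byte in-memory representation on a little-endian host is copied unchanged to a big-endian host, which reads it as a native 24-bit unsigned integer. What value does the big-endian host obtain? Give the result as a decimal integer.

14106715 in 24-bit hexadecimal is 0xD7405B.
Stored little-endian, the bytes at ascending addresses are 5B 40 D7.
Read back as big-endian, the last byte is least significant, giving 0x5B40D7.
0x5B40D7 = 5980375.

5980375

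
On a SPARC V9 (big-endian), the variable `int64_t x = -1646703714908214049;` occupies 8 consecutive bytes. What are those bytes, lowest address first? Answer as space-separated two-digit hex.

E9 25 BB B2 26 94 6C DF

Two's complement of -1646703714908214049 in 64 bits: 1646703714908214049 = 0x16DA444DD96B9321; invert → 0xE925BBB226946CDE; add 1 → 0xE925BBB226946CDF.
Split into bytes (most-significant first): E9 25 BB B2 26 94 6C DF.
Big-endian stores the most-significant byte at the lowest address.
So the memory order matches the most-significant-first order: E9 25 BB B2 26 94 6C DF.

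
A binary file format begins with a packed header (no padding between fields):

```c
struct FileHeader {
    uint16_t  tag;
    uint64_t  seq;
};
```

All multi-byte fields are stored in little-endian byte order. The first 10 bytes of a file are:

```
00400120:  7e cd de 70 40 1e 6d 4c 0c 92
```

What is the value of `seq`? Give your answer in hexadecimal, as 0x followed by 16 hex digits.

0x920C4C6D1E4070DE

`seq` follows `tag` (2 bytes), so it starts at byte offset 2 and occupies 8 bytes.
Bytes at offsets 2..9: DE 70 40 1E 6D 4C 0C 92.
In little-endian order the low byte comes first in memory.
Reassemble most-significant byte first: 92 0C 4C 6D 1E 40 70 DE → 0x920C4C6D1E4070DE.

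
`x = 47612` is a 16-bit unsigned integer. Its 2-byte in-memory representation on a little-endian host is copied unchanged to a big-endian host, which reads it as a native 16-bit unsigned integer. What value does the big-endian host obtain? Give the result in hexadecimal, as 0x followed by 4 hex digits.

0xFCB9

47612 in 16-bit hexadecimal is 0xB9FC.
Stored little-endian, the bytes at ascending addresses are FC B9.
Read back as big-endian, the last byte is least significant, giving 0xFCB9.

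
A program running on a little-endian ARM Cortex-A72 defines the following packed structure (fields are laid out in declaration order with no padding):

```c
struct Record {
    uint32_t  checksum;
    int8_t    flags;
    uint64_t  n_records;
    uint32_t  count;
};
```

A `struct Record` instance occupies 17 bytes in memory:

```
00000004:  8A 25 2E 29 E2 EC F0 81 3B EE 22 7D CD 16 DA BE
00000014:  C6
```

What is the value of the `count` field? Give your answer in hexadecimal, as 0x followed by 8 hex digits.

0xC6BEDA16

`count` follows `checksum` (4 B), `flags` (1 B), `n_records` (8 B), so it starts at offset 4 + 1 + 8 = 13 and occupies 4 bytes.
Bytes at offsets 13..16: 16 DA BE C6.
Little-endian stores the least-significant byte at the lowest address.
Reassemble most-significant byte first: C6 BE DA 16 → 0xC6BEDA16.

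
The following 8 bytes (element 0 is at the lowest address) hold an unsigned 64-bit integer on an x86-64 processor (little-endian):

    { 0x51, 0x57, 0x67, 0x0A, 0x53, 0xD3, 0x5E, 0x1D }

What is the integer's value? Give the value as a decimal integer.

2116361228521002833

In little-endian order the low byte comes first in memory.
Reassemble most-significant byte first: 1D 5E D3 53 0A 67 57 51 → 0x1D5ED3530A675751.
0x1D5ED3530A675751 = 2116361228521002833.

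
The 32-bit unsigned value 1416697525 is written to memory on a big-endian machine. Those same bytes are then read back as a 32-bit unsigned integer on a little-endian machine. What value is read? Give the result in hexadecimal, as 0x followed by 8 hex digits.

0xB5167154

1416697525 in 32-bit hexadecimal is 0x547116B5.
Stored big-endian, the bytes at ascending addresses are 54 71 16 B5.
Read back as little-endian, the first byte is least significant, giving 0xB5167154.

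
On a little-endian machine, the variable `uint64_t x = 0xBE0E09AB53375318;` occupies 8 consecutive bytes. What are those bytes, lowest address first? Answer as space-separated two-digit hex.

Split into bytes (most-significant first): BE 0E 09 AB 53 37 53 18.
In little-endian order the low byte comes first in memory.
So at ascending addresses the bytes are 18 53 37 53 AB 09 0E BE.

18 53 37 53 AB 09 0E BE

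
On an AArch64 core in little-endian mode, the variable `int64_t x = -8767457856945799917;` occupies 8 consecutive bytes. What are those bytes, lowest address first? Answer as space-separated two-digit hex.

Two's complement of -8767457856945799917 in 64 bits: 8767457856945799917 = 0x79AC44780A7642ED; invert → 0x8653BB87F589BD12; add 1 → 0x8653BB87F589BD13.
Split into bytes (most-significant first): 86 53 BB 87 F5 89 BD 13.
In little-endian order the low byte comes first in memory.
So at ascending addresses the bytes are 13 BD 89 F5 87 BB 53 86.

13 BD 89 F5 87 BB 53 86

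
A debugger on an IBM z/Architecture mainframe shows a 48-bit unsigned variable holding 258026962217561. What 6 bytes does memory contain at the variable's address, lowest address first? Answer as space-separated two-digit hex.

258026962217561 in hexadecimal, padded to 48 bits, is 0xEAAC956CEA59.
Split into bytes (most-significant first): EA AC 95 6C EA 59.
In big-endian order the high byte comes first in memory.
So the memory order matches the most-significant-first order: EA AC 95 6C EA 59.

EA AC 95 6C EA 59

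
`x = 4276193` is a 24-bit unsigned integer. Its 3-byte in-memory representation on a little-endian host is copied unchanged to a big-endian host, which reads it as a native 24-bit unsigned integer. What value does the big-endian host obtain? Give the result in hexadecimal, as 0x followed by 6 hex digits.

0xE13F41

4276193 in 24-bit hexadecimal is 0x413FE1.
Stored little-endian, the bytes at ascending addresses are E1 3F 41.
Read back as big-endian, the last byte is least significant, giving 0xE13F41.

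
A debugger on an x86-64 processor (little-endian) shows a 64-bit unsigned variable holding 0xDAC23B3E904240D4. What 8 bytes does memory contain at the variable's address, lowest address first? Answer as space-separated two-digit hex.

Split into bytes (most-significant first): DA C2 3B 3E 90 42 40 D4.
Little-endian stores the least-significant byte at the lowest address.
So at ascending addresses the bytes are D4 40 42 90 3E 3B C2 DA.

D4 40 42 90 3E 3B C2 DA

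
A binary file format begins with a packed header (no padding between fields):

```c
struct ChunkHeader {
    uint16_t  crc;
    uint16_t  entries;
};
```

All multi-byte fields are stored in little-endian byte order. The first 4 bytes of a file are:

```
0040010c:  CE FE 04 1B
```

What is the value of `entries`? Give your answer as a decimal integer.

`entries` follows `crc` (2 bytes), so it starts at byte offset 2 and occupies 2 bytes.
Bytes at offsets 2..3: 04 1B.
Little-endian: lowest address holds the least-significant byte.
Reassemble most-significant byte first: 1B 04 → 0x1B04.
0x1B04 = 6916.

6916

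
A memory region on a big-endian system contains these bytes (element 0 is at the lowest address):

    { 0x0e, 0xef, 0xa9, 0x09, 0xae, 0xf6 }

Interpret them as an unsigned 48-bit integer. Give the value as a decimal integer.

16422495956726

Big-endian: lowest address holds the most-significant byte.
The bytes are already most-significant first: 0x0EEFA909AEF6.
0x0EEFA909AEF6 = 16422495956726.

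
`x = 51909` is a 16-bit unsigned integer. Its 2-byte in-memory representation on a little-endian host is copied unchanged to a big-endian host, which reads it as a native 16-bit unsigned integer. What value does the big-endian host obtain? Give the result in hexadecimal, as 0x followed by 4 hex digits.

51909 in 16-bit hexadecimal is 0xCAC5.
Stored little-endian, the bytes at ascending addresses are C5 CA.
Read back as big-endian, the last byte is least significant, giving 0xC5CA.

0xC5CA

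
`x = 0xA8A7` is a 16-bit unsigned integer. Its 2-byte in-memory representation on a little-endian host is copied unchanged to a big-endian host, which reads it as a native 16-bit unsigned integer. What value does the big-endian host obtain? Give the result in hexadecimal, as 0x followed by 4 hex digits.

Stored little-endian, the bytes at ascending addresses are A7 A8.
Read back as big-endian, the last byte is least significant, giving 0xA7A8.

0xA7A8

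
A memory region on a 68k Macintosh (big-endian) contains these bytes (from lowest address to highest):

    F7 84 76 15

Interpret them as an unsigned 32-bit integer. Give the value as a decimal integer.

4152653333

In big-endian order the high byte comes first in memory.
The bytes are already most-significant first: 0xF7847615.
0xF7847615 = 4152653333.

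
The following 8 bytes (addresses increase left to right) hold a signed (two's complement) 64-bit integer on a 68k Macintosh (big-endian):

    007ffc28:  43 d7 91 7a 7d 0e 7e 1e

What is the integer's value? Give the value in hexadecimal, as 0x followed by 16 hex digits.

Big-endian: lowest address holds the most-significant byte.
The bytes are already most-significant first: 0x43D7917A7D0E7E1E.

0x43D7917A7D0E7E1E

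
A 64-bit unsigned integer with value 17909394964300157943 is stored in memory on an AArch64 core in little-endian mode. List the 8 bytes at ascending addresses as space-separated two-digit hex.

17909394964300157943 in hexadecimal, padded to 64 bits, is 0xF88AF3D4FD47D3F7.
Split into bytes (most-significant first): F8 8A F3 D4 FD 47 D3 F7.
In little-endian order the low byte comes first in memory.
So at ascending addresses the bytes are F7 D3 47 FD D4 F3 8A F8.

F7 D3 47 FD D4 F3 8A F8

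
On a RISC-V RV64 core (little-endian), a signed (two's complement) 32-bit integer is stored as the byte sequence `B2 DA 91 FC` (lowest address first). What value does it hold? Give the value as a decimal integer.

-57550158

Little-endian stores the least-significant byte at the lowest address.
Reassemble most-significant byte first: FC 91 DA B2 → 0xFC91DAB2.
Top bit is set, so as a signed 32-bit value this is 0xFC91DAB2 − 2^32 = -57550158.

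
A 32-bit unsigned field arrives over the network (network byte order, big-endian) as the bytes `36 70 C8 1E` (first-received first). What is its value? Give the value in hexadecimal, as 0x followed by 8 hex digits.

Big-endian: lowest address holds the most-significant byte.
The bytes are already most-significant first: 0x3670C81E.

0x3670C81E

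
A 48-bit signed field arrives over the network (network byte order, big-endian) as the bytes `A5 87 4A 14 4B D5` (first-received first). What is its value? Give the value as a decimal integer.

-99474494698539

Big-endian stores the most-significant byte at the lowest address.
The bytes are already most-significant first: 0xA5874A144BD5.
Top bit is set, so as a signed 48-bit value this is 0xA5874A144BD5 − 2^48 = -99474494698539.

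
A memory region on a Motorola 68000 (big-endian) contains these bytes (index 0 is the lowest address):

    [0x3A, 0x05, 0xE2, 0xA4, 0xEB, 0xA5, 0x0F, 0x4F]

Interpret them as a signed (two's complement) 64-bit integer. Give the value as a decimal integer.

4180997027039350607

Big-endian: lowest address holds the most-significant byte.
The bytes are already most-significant first: 0x3A05E2A4EBA50F4F.
0x3A05E2A4EBA50F4F = 4180997027039350607.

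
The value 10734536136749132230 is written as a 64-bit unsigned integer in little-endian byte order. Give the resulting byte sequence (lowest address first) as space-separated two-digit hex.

10734536136749132230 in hexadecimal, padded to 64 bits, is 0x94F8BBBE0B86A9C6.
Split into bytes (most-significant first): 94 F8 BB BE 0B 86 A9 C6.
In little-endian order the low byte comes first in memory.
So at ascending addresses the bytes are C6 A9 86 0B BE BB F8 94.

C6 A9 86 0B BE BB F8 94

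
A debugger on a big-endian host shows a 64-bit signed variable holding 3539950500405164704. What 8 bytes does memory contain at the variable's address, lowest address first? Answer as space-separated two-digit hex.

31 20 6E 39 83 1D BA A0

3539950500405164704 in hexadecimal, padded to 64 bits, is 0x31206E39831DBAA0.
Split into bytes (most-significant first): 31 20 6E 39 83 1D BA A0.
Big-endian stores the most-significant byte at the lowest address.
So the memory order matches the most-significant-first order: 31 20 6E 39 83 1D BA A0.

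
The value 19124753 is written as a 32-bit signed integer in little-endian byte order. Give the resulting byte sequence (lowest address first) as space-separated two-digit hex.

11 D2 23 01

19124753 in hexadecimal, padded to 32 bits, is 0x0123D211.
Split into bytes (most-significant first): 01 23 D2 11.
In little-endian order the low byte comes first in memory.
So at ascending addresses the bytes are 11 D2 23 01.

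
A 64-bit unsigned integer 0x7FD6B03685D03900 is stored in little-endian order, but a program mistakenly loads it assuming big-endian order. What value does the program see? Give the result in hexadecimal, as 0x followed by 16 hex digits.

0x0039D08536B0D67F

Stored little-endian, the bytes at ascending addresses are 00 39 D0 85 36 B0 D6 7F.
Read back as big-endian, the last byte is least significant, giving 0x0039D08536B0D67F.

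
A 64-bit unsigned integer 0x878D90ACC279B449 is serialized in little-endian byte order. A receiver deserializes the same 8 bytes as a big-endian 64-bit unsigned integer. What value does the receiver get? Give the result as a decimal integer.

5311003737602428295

Stored little-endian, the bytes at ascending addresses are 49 B4 79 C2 AC 90 8D 87.
Read back as big-endian, the last byte is least significant, giving 0x49B479C2AC908D87.
0x49B479C2AC908D87 = 5311003737602428295.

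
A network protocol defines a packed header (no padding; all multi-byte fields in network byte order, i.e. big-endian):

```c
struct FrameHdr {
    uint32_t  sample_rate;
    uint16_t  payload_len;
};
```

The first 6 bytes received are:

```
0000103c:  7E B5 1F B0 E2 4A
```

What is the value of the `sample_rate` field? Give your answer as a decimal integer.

`sample_rate` is the first field, at byte offset 0, occupying 4 bytes.
Bytes at offsets 0..3: 7E B5 1F B0.
Big-endian: lowest address holds the most-significant byte.
The bytes are already most-significant first: 0x7EB51FB0.
0x7EB51FB0 = 2125799344.

2125799344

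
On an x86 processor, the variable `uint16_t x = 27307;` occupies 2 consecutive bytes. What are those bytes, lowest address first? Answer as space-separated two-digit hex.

27307 in hexadecimal, padded to 16 bits, is 0x6AAB.
Split into bytes (most-significant first): 6A AB.
Little-endian: lowest address holds the least-significant byte.
So at ascending addresses the bytes are AB 6A.

AB 6A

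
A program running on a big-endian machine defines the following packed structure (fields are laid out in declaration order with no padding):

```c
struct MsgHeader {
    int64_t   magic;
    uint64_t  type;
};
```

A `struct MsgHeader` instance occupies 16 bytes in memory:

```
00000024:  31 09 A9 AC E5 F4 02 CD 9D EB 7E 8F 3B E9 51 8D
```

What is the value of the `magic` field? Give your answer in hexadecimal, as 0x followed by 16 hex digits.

`magic` is the first field, at byte offset 0, occupying 8 bytes.
Bytes at offsets 0..7: 31 09 A9 AC E5 F4 02 CD.
Big-endian stores the most-significant byte at the lowest address.
The bytes are already most-significant first: 0x3109A9ACE5F402CD.

0x3109A9ACE5F402CD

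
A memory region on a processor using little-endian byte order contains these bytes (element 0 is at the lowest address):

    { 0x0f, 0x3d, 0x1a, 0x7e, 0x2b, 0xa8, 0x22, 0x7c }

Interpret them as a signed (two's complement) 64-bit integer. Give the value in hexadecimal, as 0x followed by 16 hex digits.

0x7C22A82B7E1A3D0F

Little-endian: lowest address holds the least-significant byte.
Reassemble most-significant byte first: 7C 22 A8 2B 7E 1A 3D 0F → 0x7C22A82B7E1A3D0F.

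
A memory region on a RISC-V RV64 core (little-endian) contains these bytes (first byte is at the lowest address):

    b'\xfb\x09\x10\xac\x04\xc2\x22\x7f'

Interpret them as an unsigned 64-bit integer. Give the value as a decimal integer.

Little-endian stores the least-significant byte at the lowest address.
Reassemble most-significant byte first: 7F 22 C2 04 AC 10 09 FB → 0x7F22C204AC1009FB.
0x7F22C204AC1009FB = 9161097917347400187.

9161097917347400187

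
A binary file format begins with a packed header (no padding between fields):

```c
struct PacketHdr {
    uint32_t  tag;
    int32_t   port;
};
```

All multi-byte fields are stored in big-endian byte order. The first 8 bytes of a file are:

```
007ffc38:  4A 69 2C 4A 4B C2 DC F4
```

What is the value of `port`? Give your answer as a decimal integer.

`port` follows `tag` (4 bytes), so it starts at byte offset 4 and occupies 4 bytes.
Bytes at offsets 4..7: 4B C2 DC F4.
Big-endian stores the most-significant byte at the lowest address.
The bytes are already most-significant first: 0x4BC2DCF4.
0x4BC2DCF4 = 1271061748.

1271061748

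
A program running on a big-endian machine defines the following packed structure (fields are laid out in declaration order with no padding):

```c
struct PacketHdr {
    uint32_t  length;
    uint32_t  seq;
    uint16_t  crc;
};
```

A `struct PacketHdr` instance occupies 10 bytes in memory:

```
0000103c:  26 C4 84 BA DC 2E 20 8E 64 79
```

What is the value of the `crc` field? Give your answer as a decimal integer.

`crc` follows `length` (4 B), `seq` (4 B), so it starts at offset 4 + 4 = 8 and occupies 2 bytes.
Bytes at offsets 8..9: 64 79.
Big-endian stores the most-significant byte at the lowest address.
The bytes are already most-significant first: 0x6479.
0x6479 = 25721.

25721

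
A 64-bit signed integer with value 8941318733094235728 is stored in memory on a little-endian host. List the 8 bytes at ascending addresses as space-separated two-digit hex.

50 AE A0 BD 03 F2 15 7C

8941318733094235728 in hexadecimal, padded to 64 bits, is 0x7C15F203BDA0AE50.
Split into bytes (most-significant first): 7C 15 F2 03 BD A0 AE 50.
Little-endian stores the least-significant byte at the lowest address.
So at ascending addresses the bytes are 50 AE A0 BD 03 F2 15 7C.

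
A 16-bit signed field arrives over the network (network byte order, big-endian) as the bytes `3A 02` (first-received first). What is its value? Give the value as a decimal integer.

Big-endian stores the most-significant byte at the lowest address.
The bytes are already most-significant first: 0x3A02.
0x3A02 = 14850.

14850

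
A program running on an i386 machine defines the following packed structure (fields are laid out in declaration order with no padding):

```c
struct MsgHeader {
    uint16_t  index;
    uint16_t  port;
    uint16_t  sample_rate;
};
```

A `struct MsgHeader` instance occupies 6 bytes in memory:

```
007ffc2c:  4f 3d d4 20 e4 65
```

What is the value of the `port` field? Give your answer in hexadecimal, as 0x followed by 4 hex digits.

`port` follows `index` (2 bytes), so it starts at byte offset 2 and occupies 2 bytes.
Bytes at offsets 2..3: D4 20.
In little-endian order the low byte comes first in memory.
Reassemble most-significant byte first: 20 D4 → 0x20D4.

0x20D4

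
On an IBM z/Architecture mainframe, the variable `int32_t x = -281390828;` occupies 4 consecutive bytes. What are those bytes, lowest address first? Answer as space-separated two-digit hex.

Two's complement of -281390828 in 32 bits: 281390828 = 0x10C5AEEC; invert → 0xEF3A5113; add 1 → 0xEF3A5114.
Split into bytes (most-significant first): EF 3A 51 14.
Big-endian stores the most-significant byte at the lowest address.
So the memory order matches the most-significant-first order: EF 3A 51 14.

EF 3A 51 14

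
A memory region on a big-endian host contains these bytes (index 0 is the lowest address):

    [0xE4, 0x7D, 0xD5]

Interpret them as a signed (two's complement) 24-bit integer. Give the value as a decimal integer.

Big-endian stores the most-significant byte at the lowest address.
The bytes are already most-significant first: 0xE47DD5.
Top bit is set, so as a signed 24-bit value this is 0xE47DD5 − 2^24 = -1802795.

-1802795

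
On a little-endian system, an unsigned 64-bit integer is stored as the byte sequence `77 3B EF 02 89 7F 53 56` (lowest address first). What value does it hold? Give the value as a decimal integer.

In little-endian order the low byte comes first in memory.
Reassemble most-significant byte first: 56 53 7F 89 02 EF 3B 77 → 0x56537F8902EF3B77.
0x56537F8902EF3B77 = 6220455736765266807.

6220455736765266807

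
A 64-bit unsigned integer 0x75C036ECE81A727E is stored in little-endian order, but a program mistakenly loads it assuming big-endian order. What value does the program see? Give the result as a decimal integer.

9111374583821680757

Stored little-endian, the bytes at ascending addresses are 7E 72 1A E8 EC 36 C0 75.
Read back as big-endian, the last byte is least significant, giving 0x7E721AE8EC36C075.
0x7E721AE8EC36C075 = 9111374583821680757.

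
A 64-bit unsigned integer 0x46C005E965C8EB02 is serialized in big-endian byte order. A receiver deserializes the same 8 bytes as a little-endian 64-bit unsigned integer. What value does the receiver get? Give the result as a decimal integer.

210482147629580358

Stored big-endian, the bytes at ascending addresses are 46 C0 05 E9 65 C8 EB 02.
Read back as little-endian, the first byte is least significant, giving 0x02EBC865E905C046.
0x02EBC865E905C046 = 210482147629580358.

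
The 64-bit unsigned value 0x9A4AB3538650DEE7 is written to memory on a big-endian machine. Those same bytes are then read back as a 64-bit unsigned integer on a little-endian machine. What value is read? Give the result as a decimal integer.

Stored big-endian, the bytes at ascending addresses are 9A 4A B3 53 86 50 DE E7.
Read back as little-endian, the first byte is least significant, giving 0xE7DE508653B34A9A.
0xE7DE508653B34A9A = 16707880205451217562.

16707880205451217562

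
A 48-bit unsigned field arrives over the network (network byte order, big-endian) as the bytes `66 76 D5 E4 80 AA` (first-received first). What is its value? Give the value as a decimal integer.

112660580696234

In big-endian order the high byte comes first in memory.
The bytes are already most-significant first: 0x6676D5E480AA.
0x6676D5E480AA = 112660580696234.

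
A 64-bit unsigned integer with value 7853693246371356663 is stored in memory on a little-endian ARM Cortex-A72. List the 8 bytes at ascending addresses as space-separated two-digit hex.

F7 5F D9 9C 65 EC FD 6C

7853693246371356663 in hexadecimal, padded to 64 bits, is 0x6CFDEC659CD95FF7.
Split into bytes (most-significant first): 6C FD EC 65 9C D9 5F F7.
In little-endian order the low byte comes first in memory.
So at ascending addresses the bytes are F7 5F D9 9C 65 EC FD 6C.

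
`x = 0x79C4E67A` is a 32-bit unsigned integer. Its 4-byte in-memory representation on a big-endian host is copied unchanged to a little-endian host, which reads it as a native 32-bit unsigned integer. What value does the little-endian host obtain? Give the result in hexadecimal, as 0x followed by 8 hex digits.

Stored big-endian, the bytes at ascending addresses are 79 C4 E6 7A.
Read back as little-endian, the first byte is least significant, giving 0x7AE6C479.

0x7AE6C479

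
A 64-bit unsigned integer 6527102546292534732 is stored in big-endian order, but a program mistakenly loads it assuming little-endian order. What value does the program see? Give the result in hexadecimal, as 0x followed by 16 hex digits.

0xCC6D500C2FED945A

6527102546292534732 in 64-bit hexadecimal is 0x5A94ED2F0C506DCC.
Stored big-endian, the bytes at ascending addresses are 5A 94 ED 2F 0C 50 6D CC.
Read back as little-endian, the first byte is least significant, giving 0xCC6D500C2FED945A.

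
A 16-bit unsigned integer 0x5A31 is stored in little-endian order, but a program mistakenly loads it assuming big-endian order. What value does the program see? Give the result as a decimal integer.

12634

Stored little-endian, the bytes at ascending addresses are 31 5A.
Read back as big-endian, the last byte is least significant, giving 0x315A.
0x315A = 12634.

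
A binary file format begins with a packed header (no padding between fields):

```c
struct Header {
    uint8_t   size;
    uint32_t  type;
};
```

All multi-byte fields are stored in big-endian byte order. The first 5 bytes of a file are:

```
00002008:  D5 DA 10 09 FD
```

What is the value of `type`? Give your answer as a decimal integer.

3658484221

`type` follows `size` (1 byte), so it starts at byte offset 1 and occupies 4 bytes.
Bytes at offsets 1..4: DA 10 09 FD.
In big-endian order the high byte comes first in memory.
The bytes are already most-significant first: 0xDA1009FD.
0xDA1009FD = 3658484221.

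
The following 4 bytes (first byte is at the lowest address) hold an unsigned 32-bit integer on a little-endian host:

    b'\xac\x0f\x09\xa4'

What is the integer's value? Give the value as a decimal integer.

2752057260

Little-endian stores the least-significant byte at the lowest address.
Reassemble most-significant byte first: A4 09 0F AC → 0xA4090FAC.
0xA4090FAC = 2752057260.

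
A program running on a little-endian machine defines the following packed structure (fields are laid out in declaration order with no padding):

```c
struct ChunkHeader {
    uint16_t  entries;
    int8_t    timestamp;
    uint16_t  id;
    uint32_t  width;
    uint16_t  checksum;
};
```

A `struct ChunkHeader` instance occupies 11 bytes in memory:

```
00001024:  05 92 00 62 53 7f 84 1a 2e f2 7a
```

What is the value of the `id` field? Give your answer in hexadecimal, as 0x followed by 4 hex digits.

0x5362

`id` follows `entries` (2 B), `timestamp` (1 B), so it starts at offset 2 + 1 = 3 and occupies 2 bytes.
Bytes at offsets 3..4: 62 53.
In little-endian order the low byte comes first in memory.
Reassemble most-significant byte first: 53 62 → 0x5362.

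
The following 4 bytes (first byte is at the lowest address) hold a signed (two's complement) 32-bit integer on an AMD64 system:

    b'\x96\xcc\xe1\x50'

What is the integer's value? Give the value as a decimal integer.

Little-endian: lowest address holds the least-significant byte.
Reassemble most-significant byte first: 50 E1 CC 96 → 0x50E1CC96.
0x50E1CC96 = 1356975254.

1356975254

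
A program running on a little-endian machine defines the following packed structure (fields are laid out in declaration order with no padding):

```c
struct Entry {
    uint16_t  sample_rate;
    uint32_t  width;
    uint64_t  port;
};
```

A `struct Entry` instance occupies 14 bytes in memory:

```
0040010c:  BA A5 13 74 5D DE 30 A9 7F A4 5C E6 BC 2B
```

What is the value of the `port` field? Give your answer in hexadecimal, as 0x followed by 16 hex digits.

`port` follows `sample_rate` (2 B), `width` (4 B), so it starts at offset 2 + 4 = 6 and occupies 8 bytes.
Bytes at offsets 6..13: 30 A9 7F A4 5C E6 BC 2B.
In little-endian order the low byte comes first in memory.
Reassemble most-significant byte first: 2B BC E6 5C A4 7F A9 30 → 0x2BBCE65CA47FA930.

0x2BBCE65CA47FA930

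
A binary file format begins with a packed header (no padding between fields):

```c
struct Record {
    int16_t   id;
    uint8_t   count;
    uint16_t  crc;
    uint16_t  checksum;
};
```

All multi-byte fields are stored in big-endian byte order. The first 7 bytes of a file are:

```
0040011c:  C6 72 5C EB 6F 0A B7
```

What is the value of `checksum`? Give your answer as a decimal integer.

2743

`checksum` follows `id` (2 B), `count` (1 B), `crc` (2 B), so it starts at offset 2 + 1 + 2 = 5 and occupies 2 bytes.
Bytes at offsets 5..6: 0A B7.
Big-endian: lowest address holds the most-significant byte.
The bytes are already most-significant first: 0x0AB7.
0x0AB7 = 2743.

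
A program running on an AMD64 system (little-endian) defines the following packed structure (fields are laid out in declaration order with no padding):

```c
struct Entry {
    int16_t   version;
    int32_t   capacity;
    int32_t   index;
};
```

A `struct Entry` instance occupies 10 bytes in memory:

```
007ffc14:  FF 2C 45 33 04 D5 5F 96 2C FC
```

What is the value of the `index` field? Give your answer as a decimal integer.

`index` follows `version` (2 B), `capacity` (4 B), so it starts at offset 2 + 4 = 6 and occupies 4 bytes.
Bytes at offsets 6..9: 5F 96 2C FC.
Little-endian: lowest address holds the least-significant byte.
Reassemble most-significant byte first: FC 2C 96 5F → 0xFC2C965F.
Top bit is set, so as a signed 32-bit value this is 0xFC2C965F − 2^32 = -64186785.

-64186785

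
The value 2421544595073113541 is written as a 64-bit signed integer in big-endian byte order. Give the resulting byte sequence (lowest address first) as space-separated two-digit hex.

21 9B 0D FA B5 19 9D C5

2421544595073113541 in hexadecimal, padded to 64 bits, is 0x219B0DFAB5199DC5.
Split into bytes (most-significant first): 21 9B 0D FA B5 19 9D C5.
In big-endian order the high byte comes first in memory.
So the memory order matches the most-significant-first order: 21 9B 0D FA B5 19 9D C5.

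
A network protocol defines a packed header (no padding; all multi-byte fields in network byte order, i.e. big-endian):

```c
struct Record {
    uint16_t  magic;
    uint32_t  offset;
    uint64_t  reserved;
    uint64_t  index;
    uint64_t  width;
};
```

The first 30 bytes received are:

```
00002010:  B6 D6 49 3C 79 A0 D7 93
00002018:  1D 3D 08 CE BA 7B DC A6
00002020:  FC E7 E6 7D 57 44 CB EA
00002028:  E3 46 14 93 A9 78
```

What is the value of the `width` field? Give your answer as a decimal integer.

14693806624382101880

`width` follows `magic` (2 B), `offset` (4 B), `reserved` (8 B), `index` (8 B), so it starts at offset 2 + 4 + 8 + 8 = 22 and occupies 8 bytes.
Bytes at offsets 22..29: CB EA E3 46 14 93 A9 78.
Big-endian stores the most-significant byte at the lowest address.
The bytes are already most-significant first: 0xCBEAE3461493A978.
0xCBEAE3461493A978 = 14693806624382101880.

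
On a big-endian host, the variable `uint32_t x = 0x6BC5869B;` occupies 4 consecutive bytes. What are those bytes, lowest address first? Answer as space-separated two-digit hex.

Split into bytes (most-significant first): 6B C5 86 9B.
Big-endian stores the most-significant byte at the lowest address.
So the memory order matches the most-significant-first order: 6B C5 86 9B.

6B C5 86 9B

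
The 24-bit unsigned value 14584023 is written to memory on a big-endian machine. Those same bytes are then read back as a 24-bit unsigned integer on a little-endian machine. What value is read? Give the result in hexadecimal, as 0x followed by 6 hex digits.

14584023 in 24-bit hexadecimal is 0xDE88D7.
Stored big-endian, the bytes at ascending addresses are DE 88 D7.
Read back as little-endian, the first byte is least significant, giving 0xD788DE.

0xD788DE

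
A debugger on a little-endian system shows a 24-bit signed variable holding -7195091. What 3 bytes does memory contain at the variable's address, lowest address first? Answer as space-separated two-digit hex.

2D 36 92

Two's complement of -7195091 in 24 bits: 7195091 = 0x6DC9D3; invert → 0x92362C; add 1 → 0x92362D.
Split into bytes (most-significant first): 92 36 2D.
In little-endian order the low byte comes first in memory.
So at ascending addresses the bytes are 2D 36 92.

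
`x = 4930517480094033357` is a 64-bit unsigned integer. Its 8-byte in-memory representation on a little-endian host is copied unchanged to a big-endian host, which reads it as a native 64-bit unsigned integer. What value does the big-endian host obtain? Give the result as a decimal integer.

4930517480094033357 in 64-bit hexadecimal is 0x446CB7866FDBE5CD.
Stored little-endian, the bytes at ascending addresses are CD E5 DB 6F 86 B7 6C 44.
Read back as big-endian, the last byte is least significant, giving 0xCDE5DB6F86B76C44.
0xCDE5DB6F86B76C44 = 14836505819489987652.

14836505819489987652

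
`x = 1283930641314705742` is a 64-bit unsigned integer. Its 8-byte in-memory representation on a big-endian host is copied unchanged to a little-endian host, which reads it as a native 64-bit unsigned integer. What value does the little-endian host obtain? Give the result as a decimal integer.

5652525090604110097

1283930641314705742 in 64-bit hexadecimal is 0x11D1701D9FCD714E.
Stored big-endian, the bytes at ascending addresses are 11 D1 70 1D 9F CD 71 4E.
Read back as little-endian, the first byte is least significant, giving 0x4E71CD9F1D70D111.
0x4E71CD9F1D70D111 = 5652525090604110097.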